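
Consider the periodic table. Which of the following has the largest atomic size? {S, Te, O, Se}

O is in period 2, group 16; S is in period 3, group 16; Se is in period 4, group 16; Te is in period 5, group 16.
Moving right in a period, electrons are added to the same shell under a stronger nuclear pull, so atoms get smaller; moving down, a new shell is opened and atoms get larger.
All are in group 16, so atomic radius increases down the group.
The largest atomic size among these belongs to Te.

Te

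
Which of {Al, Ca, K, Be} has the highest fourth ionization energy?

Be

After 3 electrons have been removed, what remains? Al³⁺ is the bare [Ne] core; Ca³⁺ is already 1 electron into the core; K³⁺ is already 2 electrons into the core; Be³⁺ is already 1 electron into the core.
All of these are removing an electron from a noble-gas core or deeper; the smaller core (lower principal quantum number) is held far more tightly, and within a period the higher nuclear charge binds the same core more tightly.
The numbers (kJ/mol): Al 11577, Ca 6491, K 5877, Be 21007.
Hence IE_4: K < Ca < Al < Be.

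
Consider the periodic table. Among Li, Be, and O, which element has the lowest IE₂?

Consider each +1 ion: Li⁺ is the bare [He] core; Be⁺ still has 1 valence electron; O⁺ still has 5 valence electrons.
Core electrons are held far more tightly than valence electrons, so Li tops the IE_2 order.
Valence configurations: Be⁺ [He]2s¹, O⁺ [He]2s²2p³.
Approximate IE_2 values (kJ/mol): Li 7298, Be 1757, O 3388.
Overall IE_2 order: Be < O < Li.

Be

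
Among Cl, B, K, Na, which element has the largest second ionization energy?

Consider each +1 ion: Cl⁺ still has 6 valence electrons; B⁺ still has 2 valence electrons; K⁺ is the bare [Ar] core; Na⁺ is the bare [Ne] core.
Pulling an electron out of a noble-gas core costs far more than removing a remaining valence electron, so K and Na sit at the high end of IE_2.
Valence configurations: Cl⁺ [Ne]3s²3p⁴, B⁺ [He]2s².
Approximate IE_2 values (kJ/mol): Cl 2298, B 2427, K 3052, Na 4562.
Hence IE_2: Cl < B < K < Na.

Na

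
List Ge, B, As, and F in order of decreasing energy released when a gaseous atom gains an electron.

B is in period 2, group 13; F is in period 2, group 17; Ge is in period 4, group 14; As is in period 4, group 15.
Electron affinity generally becomes more exothermic across a period toward the halogens and less exothermic down a group.
Neither a single period nor a single group — weigh both effects.
As > B: the two effects oppose for this pair; the across-period effect wins (78 vs 27 kJ/mol).
Ge > As: this pair runs against the simple trend — see the exception note.
F > Ge: both effects reinforce here, so F is clearly the higher of the two.
Note the exception: Ge has a higher electron affinity than As, contrary to the simple trend — adding an electron to As's half-filled 4p³ is unfavourable, so Ge (4p²) has the more exothermic EA.
Approximate values (kJ/mol): B 27, F 328, Ge 119, As 78.
So from highest to lowest: F > Ge > As > B.

F, Ge, As, B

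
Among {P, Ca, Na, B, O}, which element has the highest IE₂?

Na

IE_2 is the cost of taking one more electron from the +1 cation: P⁺ still has 4 valence electrons; Ca⁺ still has 1 valence electron; Na⁺ is the bare [Ne] core; B⁺ still has 2 valence electrons; O⁺ still has 5 valence electrons.
Core electrons are held far more tightly than valence electrons, so Na tops the IE_2 order.
Valence configurations: P⁺ [Ne]3s²3p², Ca⁺ [Ar]4s¹, B⁺ [He]2s², O⁺ [He]2s²2p³.
Tabulated IE_2 (kJ/mol): P 1907, Ca 1145, Na 4562, B 2427, O 3388.
Overall IE_2 order: Ca < P < B < O < Na.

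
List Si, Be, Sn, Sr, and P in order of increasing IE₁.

Be is in period 2, group 2; Si is in period 3, group 14; P is in period 3, group 15; Sr is in period 5, group 2; Sn is in period 5, group 14.
IE₁ increases left→right with effective nuclear charge and decreases top→bottom as the valence shell moves farther out.
Neither a single period nor a single group — weigh both effects.
Sn > Sr: Sn lies to the right of Sr in period 5, so the across-period effect alone puts Sn higher.
Si > Sn: Si sits above Sn in group 14, so the down-group effect alone puts Si higher.
Be > Si: period and group pull opposite ways; the down-group shift dominates (900 vs 786 kJ/mol).
P > Be: the two effects oppose for this pair; the across-period effect wins (1012 vs 900 kJ/mol).
For reference (kJ/mol): Be 900, Si 786, P 1012, Sr 550, Sn 709.
So from lowest to highest: Sr < Sn < Si < Be < P.

Sr < Sn < Si < Be < P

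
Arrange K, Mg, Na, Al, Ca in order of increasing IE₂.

Ca < Mg < Al < K < Na

IE_2 is the cost of taking one more electron from the +1 cation: K⁺ is the bare [Ar] core; Mg⁺ still has 1 valence electron; Na⁺ is the bare [Ne] core; Al⁺ still has 2 valence electrons; Ca⁺ still has 1 valence electron.
Breaking into a closed-shell core is much more expensive than removing a leftover valence electron — K and Na have the largest IE_2 here.
Valence configurations: Mg⁺ [Ne]3s¹, Al⁺ [Ne]3s², Ca⁺ [Ar]4s¹.
Tabulated IE_2 (kJ/mol): K 3052, Mg 1451, Na 4562, Al 1817, Ca 1145.
So the second ionization energies run Ca < Mg < Al < K < Na.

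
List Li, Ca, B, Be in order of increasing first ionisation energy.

Li is in period 2, group 1; Be is in period 2, group 2; B is in period 2, group 13; Ca is in period 4, group 2.
Removing the outermost electron gets harder across a period and easier down a group.
These span different periods and groups, so the two trends combine.
Ca > Li: period and group pull opposite ways; the across-period shift dominates (590 vs 520 kJ/mol).
B > Ca: both effects reinforce here, so B is clearly the higher of the two.
Be > B: this pair runs against the simple trend — see the exception note.
Note the exception: Be has a higher first ionization energy than B, contrary to the simple trend — removing B's lone 2p electron is easier than breaking Be's filled 2s².
Approximate values (kJ/mol): Li 520, Be 900, B 801, Ca 590.
So from lowest to highest: Li < Ca < B < Be.

Li, Ca, B, Be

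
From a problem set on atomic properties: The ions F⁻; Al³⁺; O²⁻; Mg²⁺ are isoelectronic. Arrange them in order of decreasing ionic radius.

All of these have 10 electrons, so size is governed by nuclear charge alone: the more protons, the stronger the pull on the same electron cloud, and the smaller the ion.
Nuclear charges: Al³⁺ (Z=13), Mg²⁺ (Z=12), F⁻ (Z=9), O²⁻ (Z=8).
Largest to smallest: O²⁻ > F⁻ > Mg²⁺ > Al³⁺.

O²⁻, F⁻, Mg²⁺, Al³⁺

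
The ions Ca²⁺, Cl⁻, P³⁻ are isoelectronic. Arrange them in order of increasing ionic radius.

All of these have 18 electrons, so size is governed by nuclear charge alone: the more protons, the stronger the pull on the same electron cloud, and the smaller the ion.
Nuclear charges: Ca²⁺ (Z=20), Cl⁻ (Z=17), P³⁻ (Z=15).
Smallest to largest: Ca²⁺ < Cl⁻ < P³⁻.

Ca²⁺, Cl⁻, P³⁻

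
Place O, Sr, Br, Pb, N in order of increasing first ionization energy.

First ionization energy rises across a period (greater Z_eff holds electrons more tightly) and falls down a group (valence electrons are farther from the nucleus).
Here both period and group differ, so the two effects have to be weighed against each other.
Pb > Sr: the two effects oppose for this pair; the across-period effect wins (716 vs 550 kJ/mol).
Br > Pb: both effects reinforce here, so Br is clearly the higher of the two.
O > Br: period and group pull opposite ways; the down-group shift dominates (1314 vs 1140 kJ/mol).
N > O: this pair runs against the simple trend — see the exception note.
Note the exception: N has a higher first ionization energy than O, contrary to the simple trend — pairing an electron in O's 2p⁴ costs repulsion energy, so O ionizes more easily than half-filled N (2p³).
Approximate values (kJ/mol): N 1402, O 1314, Br 1140, Sr 550, Pb 716.
So from lowest to highest: Sr < Pb < Br < O < N.

Sr, Pb, Br, O, N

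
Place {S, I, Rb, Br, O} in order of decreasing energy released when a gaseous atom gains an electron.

Br > I > S > O > Rb

O is in period 2, group 16; S is in period 3, group 16; Br is in period 4, group 17; Rb is in period 5, group 1; I is in period 5, group 17.
Adding an electron releases more energy for atoms nearer the top right (short of the noble gases).
Neither a single period nor a single group — weigh both effects.
O > Rb: both effects reinforce here, so O is clearly the higher of the two.
S > O: this pair runs against the simple trend — see the exception note.
I > S: period and group pull opposite ways; the across-period shift dominates (295 vs 200 kJ/mol).
Br > I: Br sits above I in group 17, so the down-group effect alone puts Br higher.
Note the exception: S has a higher electron affinity than O, contrary to the simple trend — the compact 2p subshell of O repels the added electron more than S's larger 3p does.
Approximate values (kJ/mol): O 141, S 200, Br 325, Rb 47, I 295.
So from highest to lowest: Br > I > S > O > Rb.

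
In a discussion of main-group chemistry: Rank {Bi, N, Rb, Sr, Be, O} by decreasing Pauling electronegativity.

O > N > Bi > Be > Sr > Rb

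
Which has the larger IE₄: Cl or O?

O

IE_4 is the cost of taking one more electron from the +3 cation: Cl³⁺ still has 4 valence electrons; O³⁺ still has 3 valence electrons.
All are still removing valence electrons, so compare the +3 ions as you would atoms: IE_4 generally rises across a period (higher Z_eff) and falls down a group (larger shell), subject to the usual subshell exceptions.
Valence configurations: Cl³⁺ [Ne]3s²3p², O³⁺ [He]2s²2p¹.
The numbers (kJ/mol): Cl 5159, O 7469.
So the fourth ionization energies run Cl < O.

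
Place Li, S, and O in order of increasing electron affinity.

Li < O < S

Li is in period 2, group 1; O is in period 2, group 16; S is in period 3, group 16.
Adding an electron releases more energy for atoms nearer the top right (short of the noble gases).
These span different periods and groups, so the two trends combine.
O > Li: O lies to the right of Li in period 2, so the across-period effect alone puts O higher.
S > O: this pair runs against the simple trend — see the exception note.
Note the exception: S has a higher electron affinity than O, contrary to the simple trend — the compact 2p subshell of O repels the added electron more than S's larger 3p does.
Approximate values (kJ/mol): Li 60, O 141, S 200.
So from lowest to highest: Li < O < S.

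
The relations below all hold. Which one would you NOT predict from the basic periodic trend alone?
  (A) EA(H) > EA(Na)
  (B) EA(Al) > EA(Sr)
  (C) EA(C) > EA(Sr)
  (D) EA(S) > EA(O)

(D)

The general trend: electron affinity increases across a period and decreases down a group.
(A) H (period 1, group 1) vs Na (period 3, group 1): the stated order agrees with the simple trend.
(B) Al (period 3, group 13) vs Sr (period 5, group 2): the stated order agrees with the simple trend.
(C) C (period 2, group 14) vs Sr (period 5, group 2): the stated order agrees with the simple trend.
(D) S (period 3, group 16) vs O (period 2, group 16): the stated order contradicts the simple trend.
The exception is (D): the compact 2p subshell of O repels the added electron more than S's larger 3p does.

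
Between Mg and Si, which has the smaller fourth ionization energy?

Consider each +3 ion: Mg³⁺ is already 1 electron into the core; Si³⁺ still has 1 valence electron.
Breaking into a closed-shell core is much more expensive than removing a leftover valence electron — Mg has the largest IE_4 here.
The numbers (kJ/mol): Mg 10543, Si 4356.
Putting it together, IE_4: Si < Mg.

Si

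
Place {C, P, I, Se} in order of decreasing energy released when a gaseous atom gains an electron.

C is in period 2, group 14; P is in period 3, group 15; Se is in period 4, group 16; I is in period 5, group 17.
Electron affinity generally becomes more exothermic across a period toward the halogens and less exothermic down a group.
These sit on a diagonal, where the across-period and down-group effects partly cancel.
C > P: the two effects oppose for this pair; the down-group effect wins (122 vs 72 kJ/mol).
Se > C: the two effects oppose for this pair; the across-period effect wins (195 vs 122 kJ/mol).
I > Se: the two effects oppose for this pair; the across-period effect wins (295 vs 195 kJ/mol).
Approximate values (kJ/mol): C 122, P 72, Se 195, I 295.
So from highest to lowest: I > Se > C > P.

I > Se > C > P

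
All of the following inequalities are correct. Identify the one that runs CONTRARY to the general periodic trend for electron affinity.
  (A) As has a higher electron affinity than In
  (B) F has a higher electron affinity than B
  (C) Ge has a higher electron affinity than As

The general trend: electron affinity increases across a period and decreases down a group.
(A) As (period 4, group 15) vs In (period 5, group 13): the stated order agrees with the simple trend.
(B) F (period 2, group 17) vs B (period 2, group 13): the stated order agrees with the simple trend.
(C) Ge (period 4, group 14) vs As (period 4, group 15): the stated order contradicts the simple trend.
The exception is (C): adding an electron to As's half-filled 4p³ is unfavourable, so Ge (4p²) has the more exothermic EA.

(C)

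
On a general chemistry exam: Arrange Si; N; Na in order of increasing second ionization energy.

Si, N, Na

The second ionization energy removes an electron from the +1 ion. For each element: Si⁺ still has 3 valence electrons; N⁺ still has 4 valence electrons; Na⁺ is the bare [Ne] core.
Breaking into a closed-shell core is much more expensive than removing a leftover valence electron — Na has the largest IE_2 here.
Valence configurations: Si⁺ [Ne]3s²3p¹, N⁺ [He]2s²2p².
Approximate IE_2 values (kJ/mol): Si 1577, N 2856, Na 4562.
Overall IE_2 order: Si < N < Na.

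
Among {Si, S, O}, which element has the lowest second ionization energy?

Si

IE_2 is the cost of taking one more electron from the +1 cation: Si⁺ still has 3 valence electrons; S⁺ still has 5 valence electrons; O⁺ still has 5 valence electrons.
All are still removing valence electrons, so compare the +1 ions as you would atoms: IE_2 generally rises across a period (higher Z_eff) and falls down a group (larger shell), subject to the usual subshell exceptions.
Valence configurations: Si⁺ [Ne]3s²3p¹, S⁺ [Ne]3s²3p³, O⁺ [He]2s²2p³.
Tabulated IE_2 (kJ/mol): Si 1577, S 2252, O 3388.
Overall IE_2 order: Si < S < O.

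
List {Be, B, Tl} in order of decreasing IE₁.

First ionization energy rises across a period (greater Z_eff holds electrons more tightly) and falls down a group (valence electrons are farther from the nucleus).
These span different periods and groups, so the two trends combine.
B > Tl: B sits above Tl in group 13, so the down-group effect alone puts B higher.
Be > B: this pair runs against the simple trend — see the exception note.
Note the exception: Be has a higher first ionization energy than B, contrary to the simple trend — removing B's lone 2p electron is easier than breaking Be's filled 2s².
Tabulated first ionization energy (kJ/mol): Be 900, B 801, Tl 589.
So from highest to lowest: Be > B > Tl.

Be > B > Tl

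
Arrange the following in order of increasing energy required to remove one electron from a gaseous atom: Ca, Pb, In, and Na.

Removing the outermost electron gets harder across a period and easier down a group.
A diagonal step moves right (one effect) and down (the opposite effect) at once.
In > Na: the two effects oppose for this pair; the across-period effect wins (558 vs 496 kJ/mol).
Ca > In: period and group pull opposite ways; the down-group shift dominates (590 vs 558 kJ/mol).
Pb > Ca: the two effects oppose for this pair; the across-period effect wins (716 vs 590 kJ/mol).
Tabulated first ionization energy (kJ/mol): Na 496, Ca 590, In 558, Pb 716.
So from lowest to highest: Na < In < Ca < Pb.

Na, In, Ca, Pb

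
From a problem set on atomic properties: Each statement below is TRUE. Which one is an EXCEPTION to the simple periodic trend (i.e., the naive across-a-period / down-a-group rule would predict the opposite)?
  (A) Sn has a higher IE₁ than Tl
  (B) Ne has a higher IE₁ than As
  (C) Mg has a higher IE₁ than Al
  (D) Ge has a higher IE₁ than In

The general trend: IE₁ increases across a period and decreases down a group.
(A) Sn (period 5, group 14) vs Tl (period 6, group 13): the stated order agrees with the simple trend.
(B) Ne (period 2, group 18) vs As (period 4, group 15): the stated order agrees with the simple trend.
(C) Mg (period 3, group 2) vs Al (period 3, group 13): the stated order contradicts the simple trend.
(D) Ge (period 4, group 14) vs In (period 5, group 13): the stated order agrees with the simple trend.
The exception is (C): Al's single 3p electron is easier to remove than one from Mg's filled 3s².

(C)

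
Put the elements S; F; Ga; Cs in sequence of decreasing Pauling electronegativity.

F, S, Ga, Cs

Electronegativity increases across a period and decreases down a group, tracking effective nuclear charge and atomic size.
Here both period and group differ, so the two effects have to be weighed against each other.
Ga > Cs: both effects reinforce here, so Ga is clearly the higher of the two.
S > Ga: both effects reinforce here, so S is clearly the higher of the two.
F > S: both effects reinforce here, so F is clearly the higher of the two.
Approximate values (Pauling): F 3.98, S 2.58, Ga 1.81, Cs 0.79.
So from highest to lowest: F > S > Ga > Cs.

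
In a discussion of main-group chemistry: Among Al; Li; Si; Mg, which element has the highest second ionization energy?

Li

The second ionization energy removes an electron from the +1 ion. For each element: Al⁺ still has 2 valence electrons; Li⁺ is the bare [He] core; Si⁺ still has 3 valence electrons; Mg⁺ still has 1 valence electron.
Breaking into a closed-shell core is much more expensive than removing a leftover valence electron — Li has the largest IE_2 here.
Valence configurations: Al⁺ [Ne]3s², Si⁺ [Ne]3s²3p¹, Mg⁺ [Ne]3s¹.
Si⁺ loses a lone 3p electron whereas Al⁺ must break into a filled 3s² pair, so IE_2(Al) > IE_2(Si) even though Si has the higher nuclear charge.
The numbers (kJ/mol): Al 1817, Li 7298, Si 1577, Mg 1451.
So the second ionization energies run Mg < Si < Al < Li.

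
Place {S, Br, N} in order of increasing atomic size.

N is in period 2, group 15; S is in period 3, group 16; Br is in period 4, group 17.
Moving right in a period, electrons are added to the same shell under a stronger nuclear pull, so atoms get smaller; moving down, a new shell is opened and atoms get larger.
These sit on a diagonal, where the across-period and down-group effects partly cancel.
S > N: period and group pull opposite ways; the down-group shift dominates (103 vs 71 pm).
Br > S: period and group pull opposite ways; the down-group shift dominates (114 vs 103 pm).
Tabulated atomic radius (pm): N 71, S 103, Br 114.
So from smallest to largest: N < S < Br.

N < S < Br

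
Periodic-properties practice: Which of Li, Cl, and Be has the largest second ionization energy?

Li

After 1 electron has been removed, what remains? Li⁺ is the bare [He] core; Cl⁺ still has 6 valence electrons; Be⁺ still has 1 valence electron.
Pulling an electron out of a noble-gas core costs far more than removing a remaining valence electron, so Li sits at the high end of IE_2.
Valence configurations: Cl⁺ [Ne]3s²3p⁴, Be⁺ [He]2s¹.
Approximate IE_2 values (kJ/mol): Li 7298, Cl 2298, Be 1757.
So the second ionization energies run Be < Cl < Li.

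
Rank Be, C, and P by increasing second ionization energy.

The second ionization energy removes an electron from the +1 ion. For each element: Be⁺ still has 1 valence electron; C⁺ still has 3 valence electrons; P⁺ still has 4 valence electrons.
All are still removing valence electrons, so compare the +1 ions as you would atoms: IE_2 generally rises across a period (higher Z_eff) and falls down a group (larger shell), subject to the usual subshell exceptions.
Valence configurations: Be⁺ [He]2s¹, C⁺ [He]2s²2p¹, P⁺ [Ne]3s²3p².
The numbers (kJ/mol): Be 1757, C 2353, P 1907.
Overall IE_2 order: Be < P < C.

Be < P < C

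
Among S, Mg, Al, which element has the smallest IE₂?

Mg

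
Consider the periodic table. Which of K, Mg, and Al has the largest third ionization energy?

IE_3 is the cost of taking one more electron from the +2 cation: K²⁺ is already 1 electron into the core; Mg²⁺ is the bare [Ne] core; Al²⁺ still has 1 valence electron.
Pulling an electron out of a noble-gas core costs far more than removing a remaining valence electron, so K and Mg sit at the high end of IE_3.
The numbers (kJ/mol): K 4420, Mg 7733, Al 2745.
Overall IE_3 order: Al < K < Mg.

Mg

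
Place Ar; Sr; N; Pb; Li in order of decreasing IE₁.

Ar > N > Pb > Sr > Li

IE₁ increases left→right with effective nuclear charge and decreases top→bottom as the valence shell moves farther out.
These span different periods and groups, so the two trends combine.
Sr > Li: period and group pull opposite ways; the across-period shift dominates (550 vs 520 kJ/mol).
Pb > Sr: the two effects oppose for this pair; the across-period effect wins (716 vs 550 kJ/mol).
N > Pb: both effects reinforce here, so N is clearly the higher of the two.
Ar > N: period and group pull opposite ways; the across-period shift dominates (1521 vs 1402 kJ/mol).
Approximate values (kJ/mol): Li 520, N 1402, Ar 1521, Sr 550, Pb 716.
So from highest to lowest: Ar > N > Pb > Sr > Li.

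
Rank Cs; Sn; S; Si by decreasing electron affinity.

Si is in period 3, group 14; S is in period 3, group 16; Sn is in period 5, group 14; Cs is in period 6, group 1.
Adding an electron releases more energy for atoms nearer the top right (short of the noble gases).
Here both period and group differ, so the two effects have to be weighed against each other.
Sn > Cs: both effects reinforce here, so Sn is clearly the higher of the two.
Si > Sn: Si sits above Sn in group 14, so the down-group effect alone puts Si higher.
S > Si: both are in period 3; the period trend gives S the larger value.
Tabulated electron affinity (kJ/mol): Si 134, S 200, Sn 107, Cs 46.
So from highest to lowest: S > Si > Sn > Cs.

S > Si > Sn > Cs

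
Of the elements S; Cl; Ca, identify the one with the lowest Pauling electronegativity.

S is in period 3, group 16; Cl is in period 3, group 17; Ca is in period 4, group 2.
Smaller atoms with higher effective nuclear charge are more electronegative.
These span different periods and groups, so the two trends combine.
S > Ca: both effects reinforce here, so S is clearly the higher of the two.
Cl > S: Cl lies to the right of S in period 3, so the across-period effect alone puts Cl higher.
Tabulated electronegativity (Pauling): S 2.58, Cl 3.16, Ca 1.00.
The lowest Pauling electronegativity among these belongs to Ca.

Ca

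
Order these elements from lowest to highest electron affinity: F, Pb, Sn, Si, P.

Pb, P, Sn, Si, F

F is in period 2, group 17; Si is in period 3, group 14; P is in period 3, group 15; Sn is in period 5, group 14; Pb is in period 6, group 14.
Electron affinity generally becomes more exothermic across a period toward the halogens and less exothermic down a group.
Here both period and group differ, so the two effects have to be weighed against each other.
P > Pb: both effects reinforce here, so P is clearly the higher of the two.
Sn > P: this pair runs against the simple trend — see the exception note.
Si > Sn: they share group 14; the group trend gives Si the larger value.
F > Si: relative to Si, both the across-period and down-group shifts push F's electron affinity up.
Note the exception: Sn has a higher electron affinity than P, contrary to the simple trend — adding an electron to P's half-filled np³ subshell costs electron-pairing energy.
Note the exception: Si has a higher electron affinity than P, contrary to the simple trend — adding an electron to P's half-filled 3p³ is unfavourable, so Si (3p²) has the more exothermic EA.
Approximate values (kJ/mol): F 328, Si 134, P 72, Sn 107, Pb 35.
So from lowest to highest: Pb < P < Sn < Si < F.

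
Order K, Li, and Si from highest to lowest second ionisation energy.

The second ionization energy removes an electron from the +1 ion. For each element: K⁺ is the bare [Ar] core; Li⁺ is the bare [He] core; Si⁺ still has 3 valence electrons.
Breaking into a closed-shell core is much more expensive than removing a leftover valence electron — K and Li have the largest IE_2 here.
Tabulated IE_2 (kJ/mol): K 3052, Li 7298, Si 1577.
Hence IE_2: Si < K < Li.

Li, K, Si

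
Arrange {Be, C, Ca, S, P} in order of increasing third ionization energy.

P, S, C, Ca, Be

IE_3 is the cost of taking one more electron from the +2 cation: Be²⁺ is the bare [He] core; C²⁺ still has 2 valence electrons; Ca²⁺ is the bare [Ar] core; S²⁺ still has 4 valence electrons; P²⁺ still has 3 valence electrons.
Pulling an electron out of a noble-gas core costs far more than removing a remaining valence electron, so Ca and Be sit at the high end of IE_3.
Valence configurations: C²⁺ [He]2s², S²⁺ [Ne]3s²3p², P²⁺ [Ne]3s²3p¹.
Tabulated IE_3 (kJ/mol): Be 14849, C 4620, Ca 4912, S 3357, P 2914.
Putting it together, IE_3: P < S < C < Ca < Be.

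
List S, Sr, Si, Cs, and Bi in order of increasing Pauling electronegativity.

Si is in period 3, group 14; S is in period 3, group 16; Sr is in period 5, group 2; Cs is in period 6, group 1; Bi is in period 6, group 15.
Atoms toward the upper right of the periodic table pull bonding electrons most strongly.
Neither a single period nor a single group — weigh both effects.
Sr > Cs: both effects reinforce here, so Sr is clearly the higher of the two.
Si > Sr: both effects reinforce here, so Si is clearly the higher of the two.
Bi > Si: period and group pull opposite ways; the across-period shift dominates (2.02 vs 1.90).
S > Bi: both effects reinforce here, so S is clearly the higher of the two.
Tabulated electronegativity (Pauling): Si 1.90, S 2.58, Sr 0.95, Cs 0.79, Bi 2.02.
So from lowest to highest: Cs < Sr < Si < Bi < S.

Cs < Sr < Si < Bi < S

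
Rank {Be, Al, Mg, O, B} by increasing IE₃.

Al, B, O, Mg, Be

IE_3 is the cost of taking one more electron from the +2 cation: Be²⁺ is the bare [He] core; Al²⁺ still has 1 valence electron; Mg²⁺ is the bare [Ne] core; O²⁺ still has 4 valence electrons; B²⁺ still has 1 valence electron.
Breaking into a closed-shell core is much more expensive than removing a leftover valence electron — Mg and Be have the largest IE_3 here.
Valence configurations: Al²⁺ [Ne]3s¹, O²⁺ [He]2s²2p², B²⁺ [He]2s¹.
Tabulated IE_3 (kJ/mol): Be 14849, Al 2745, Mg 7733, O 5300, B 3660.
Putting it together, IE_3: Al < B < O < Mg < Be.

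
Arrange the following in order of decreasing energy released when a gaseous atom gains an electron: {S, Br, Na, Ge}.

Br > S > Ge > Na

Na is in period 3, group 1; S is in period 3, group 16; Ge is in period 4, group 14; Br is in period 4, group 17.
Adding an electron releases more energy for atoms nearer the top right (short of the noble gases).
Here both period and group differ, so the two effects have to be weighed against each other.
Ge > Na: the two effects oppose for this pair; the across-period effect wins (119 vs 53 kJ/mol).
S > Ge: relative to Ge, both the across-period and down-group shifts push S's electron affinity up.
Br > S: period and group pull opposite ways; the across-period shift dominates (325 vs 200 kJ/mol).
For reference (kJ/mol): Na 53, S 200, Ge 119, Br 325.
So from highest to lowest: Br > S > Ge > Na.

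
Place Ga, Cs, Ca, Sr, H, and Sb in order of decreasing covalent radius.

Cs, Sr, Ca, Sb, Ga, H

H is in period 1, group 1; Ca is in period 4, group 2; Ga is in period 4, group 13; Sr is in period 5, group 2; Sb is in period 5, group 15; Cs is in period 6, group 1.
Across a period the added protons contract the valence shell; down a group each new principal shell makes the atom larger.
Neither a single period nor a single group — weigh both effects.
Ga > H: the two effects oppose for this pair; the down-group effect wins (124 vs 32 pm).
Sb > Ga: the two effects oppose for this pair; the down-group effect wins (140 vs 124 pm).
Ca > Sb: the two effects oppose for this pair; the across-period effect wins (171 vs 140 pm).
Sr > Ca: they share group 2; the group trend gives Sr the larger value.
Cs > Sr: relative to Sr, both the across-period and down-group shifts push Cs's atomic radius up.
Tabulated atomic radius (pm): H 32, Ca 171, Ga 124, Sr 185, Sb 140, Cs 232.
So from largest to smallest: Cs > Sr > Ca > Sb > Ga > H.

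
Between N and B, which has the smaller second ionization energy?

B

Consider each +1 ion: N⁺ still has 4 valence electrons; B⁺ still has 2 valence electrons.
All are still removing valence electrons, so compare the +1 ions as you would atoms: IE_2 generally rises across a period (higher Z_eff) and falls down a group (larger shell), subject to the usual subshell exceptions.
Valence configurations: N⁺ [He]2s²2p², B⁺ [He]2s².
Tabulated IE_2 (kJ/mol): N 2856, B 2427.
Overall IE_2 order: B < N.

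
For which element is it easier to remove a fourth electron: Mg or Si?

Consider each +3 ion: Mg³⁺ is already 1 electron into the core; Si³⁺ still has 1 valence electron.
Breaking into a closed-shell core is much more expensive than removing a leftover valence electron — Mg has the largest IE_4 here.
Tabulated IE_4 (kJ/mol): Mg 10543, Si 4356.
So the fourth ionization energies run Si < Mg.

Si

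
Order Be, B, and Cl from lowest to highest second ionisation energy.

Be < Cl < B

The second ionization energy removes an electron from the +1 ion. For each element: Be⁺ still has 1 valence electron; B⁺ still has 2 valence electrons; Cl⁺ still has 6 valence electrons.
All are still removing valence electrons, so compare the +1 ions as you would atoms: IE_2 generally rises across a period (higher Z_eff) and falls down a group (larger shell), subject to the usual subshell exceptions.
Valence configurations: Be⁺ [He]2s¹, B⁺ [He]2s², Cl⁺ [Ne]3s²3p⁴.
The numbers (kJ/mol): Be 1757, B 2427, Cl 2298.
Hence IE_2: Be < Cl < B.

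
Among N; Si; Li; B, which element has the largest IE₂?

Li

The second ionization energy removes an electron from the +1 ion. For each element: N⁺ still has 4 valence electrons; Si⁺ still has 3 valence electrons; Li⁺ is the bare [He] core; B⁺ still has 2 valence electrons.
Breaking into a closed-shell core is much more expensive than removing a leftover valence electron — Li has the largest IE_2 here.
Valence configurations: N⁺ [He]2s²2p², Si⁺ [Ne]3s²3p¹, B⁺ [He]2s².
The numbers (kJ/mol): N 2856, Si 1577, Li 7298, B 2427.
Hence IE_2: Si < B < N < Li.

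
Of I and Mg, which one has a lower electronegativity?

Mg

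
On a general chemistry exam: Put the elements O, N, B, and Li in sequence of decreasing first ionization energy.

Li is in period 2, group 1; B is in period 2, group 13; N is in period 2, group 15; O is in period 2, group 16.
IE₁ increases left→right with effective nuclear charge and decreases top→bottom as the valence shell moves farther out.
All lie in period 2; the across-period trend (first ionization energy increases left to right) applies, with the exception below.
Note the exception: N has a higher first ionization energy than O, contrary to the simple trend — pairing an electron in O's 2p⁴ costs repulsion energy, so O ionizes more easily than half-filled N (2p³).
Approximate values (kJ/mol): Li 520, B 801, N 1402, O 1314.
So from highest to lowest: N > O > B > Li.

N > O > B > Li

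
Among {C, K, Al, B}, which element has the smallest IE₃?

Al

Consider each +2 ion: C²⁺ still has 2 valence electrons; K²⁺ is already 1 electron into the core; Al²⁺ still has 1 valence electron; B²⁺ still has 1 valence electron.
Usually core removal costs more than valence removal, but here the competition is close: a tightly held n=2 valence electron can cost more to remove than an n=3 core electron, so the actual values have to decide it.
Valence configurations: C²⁺ [He]2s², Al²⁺ [Ne]3s¹, B²⁺ [He]2s¹.
Approximate IE_3 values (kJ/mol): C 4620, K 4420, Al 2745, B 3660.
Hence IE_3: Al < B < K < C.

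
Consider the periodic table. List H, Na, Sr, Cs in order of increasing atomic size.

H < Na < Sr < Cs

H is in period 1, group 1; Na is in period 3, group 1; Sr is in period 5, group 2; Cs is in period 6, group 1.
Radius decreases left→right (rising Z_eff, same n) and increases top→bottom (higher n).
These span different periods and groups, so the two trends combine.
Na > H: Na sits below H in group 1, so the down-group effect alone puts Na larger.
Sr > Na: period and group pull opposite ways; the down-group shift dominates (185 vs 155 pm).
Cs > Sr: relative to Sr, both the across-period and down-group shifts push Cs's atomic radius up.
Approximate values (pm): H 32, Na 155, Sr 185, Cs 232.
So from smallest to largest: H < Na < Sr < Cs.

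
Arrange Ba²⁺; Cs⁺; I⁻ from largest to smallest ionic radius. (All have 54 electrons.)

I⁻ > Cs⁺ > Ba²⁺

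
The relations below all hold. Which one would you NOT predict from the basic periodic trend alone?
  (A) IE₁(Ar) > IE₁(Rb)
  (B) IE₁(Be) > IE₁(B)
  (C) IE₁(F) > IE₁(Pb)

The general trend: first ionisation energy increases across a period and decreases down a group.
(A) Ar (period 3, group 18) vs Rb (period 5, group 1): the stated order agrees with the simple trend.
(B) Be (period 2, group 2) vs B (period 2, group 13): the stated order contradicts the simple trend.
(C) F (period 2, group 17) vs Pb (period 6, group 14): the stated order agrees with the simple trend.
The exception is (B): removing B's lone 2p electron is easier than breaking Be's filled 2s².

(B)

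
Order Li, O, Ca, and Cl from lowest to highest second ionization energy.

Ca < Cl < O < Li

The second ionization energy removes an electron from the +1 ion. For each element: Li⁺ is the bare [He] core; O⁺ still has 5 valence electrons; Ca⁺ still has 1 valence electron; Cl⁺ still has 6 valence electrons.
Breaking into a closed-shell core is much more expensive than removing a leftover valence electron — Li has the largest IE_2 here.
Valence configurations: O⁺ [He]2s²2p³, Ca⁺ [Ar]4s¹, Cl⁺ [Ne]3s²3p⁴.
The numbers (kJ/mol): Li 7298, O 3388, Ca 1145, Cl 2298.
Hence IE_2: Ca < Cl < O < Li.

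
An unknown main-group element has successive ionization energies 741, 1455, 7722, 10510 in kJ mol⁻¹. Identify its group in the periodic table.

Group 2

Look for the largest jump between consecutive ionization energies: IE3/IE2 ≈ 5.3, far larger than any earlier ratio.
That jump marks the point where a core electron is being removed. So the atom has 2 valence electrons.
A main-group element with 2 valence electrons is in group 2.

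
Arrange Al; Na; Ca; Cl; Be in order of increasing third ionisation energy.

IE_3 is the cost of taking one more electron from the +2 cation: Al²⁺ still has 1 valence electron; Na²⁺ is already 1 electron into the core; Ca²⁺ is the bare [Ar] core; Cl²⁺ still has 5 valence electrons; Be²⁺ is the bare [He] core.
Core electrons are held far more tightly than valence electrons, so Ca, Na and Be top the IE_3 order.
Valence configurations: Al²⁺ [Ne]3s¹, Cl²⁺ [Ne]3s²3p³.
The numbers (kJ/mol): Al 2745, Na 6910, Ca 4912, Cl 3822, Be 14849.
So the third ionization energies run Al < Cl < Ca < Na < Be.

Al, Cl, Ca, Na, Be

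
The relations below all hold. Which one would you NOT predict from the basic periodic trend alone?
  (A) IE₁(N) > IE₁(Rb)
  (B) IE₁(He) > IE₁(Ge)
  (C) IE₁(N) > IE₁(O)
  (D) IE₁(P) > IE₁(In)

The general trend: first ionization energy increases across a period and decreases down a group.
(A) N (period 2, group 15) vs Rb (period 5, group 1): the stated order agrees with the simple trend.
(B) He (period 1, group 18) vs Ge (period 4, group 14): the stated order agrees with the simple trend.
(C) N (period 2, group 15) vs O (period 2, group 16): the stated order contradicts the simple trend.
(D) P (period 3, group 15) vs In (period 5, group 13): the stated order agrees with the simple trend.
The exception is (C): pairing an electron in O's 2p⁴ costs repulsion energy, so O ionizes more easily than half-filled N (2p³).

(C)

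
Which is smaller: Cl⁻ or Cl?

Cl

Forming Cl⁻ adds 1 electron to Cl. More electron–electron repulsion in the same shell, with unchanged nuclear charge, lets the cloud expand.
An anion is larger than its parent atom: Cl⁻ > Cl.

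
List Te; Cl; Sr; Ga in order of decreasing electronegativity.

Cl > Te > Ga > Sr

Smaller atoms with higher effective nuclear charge are more electronegative.
Neither a single period nor a single group — weigh both effects.
Ga > Sr: both effects reinforce here, so Ga is clearly the higher of the two.
Te > Ga: the two effects oppose for this pair; the across-period effect wins (2.10 vs 1.81).
Cl > Te: both effects reinforce here, so Cl is clearly the higher of the two.
Approximate values (Pauling): Cl 3.16, Ga 1.81, Sr 0.95, Te 2.10.
So from highest to lowest: Cl > Te > Ga > Sr.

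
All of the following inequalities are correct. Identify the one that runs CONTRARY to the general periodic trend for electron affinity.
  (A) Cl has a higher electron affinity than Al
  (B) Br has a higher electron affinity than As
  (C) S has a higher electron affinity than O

The general trend: electron affinity increases across a period and decreases down a group.
(A) Cl (period 3, group 17) vs Al (period 3, group 13): the stated order agrees with the simple trend.
(B) Br (period 4, group 17) vs As (period 4, group 15): the stated order agrees with the simple trend.
(C) S (period 3, group 16) vs O (period 2, group 16): the stated order contradicts the simple trend.
The exception is (C): the compact 2p subshell of O repels the added electron more than S's larger 3p does.

(C)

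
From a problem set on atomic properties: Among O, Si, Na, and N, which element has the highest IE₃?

After 2 electrons have been removed, what remains? O²⁺ still has 4 valence electrons; Si²⁺ still has 2 valence electrons; Na²⁺ is already 1 electron into the core; N²⁺ still has 3 valence electrons.
Core electrons are held far more tightly than valence electrons, so Na tops the IE_3 order.
Valence configurations: O²⁺ [He]2s²2p², Si²⁺ [Ne]3s², N²⁺ [He]2s²2p¹.
Tabulated IE_3 (kJ/mol): O 5300, Si 3232, Na 6910, N 4578.
Hence IE_3: Si < N < O < Na.

Na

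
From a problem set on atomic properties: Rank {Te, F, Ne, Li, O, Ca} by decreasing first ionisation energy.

Ne > F > O > Te > Ca > Li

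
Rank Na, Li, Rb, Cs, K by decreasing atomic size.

Cs > Rb > K > Na > Li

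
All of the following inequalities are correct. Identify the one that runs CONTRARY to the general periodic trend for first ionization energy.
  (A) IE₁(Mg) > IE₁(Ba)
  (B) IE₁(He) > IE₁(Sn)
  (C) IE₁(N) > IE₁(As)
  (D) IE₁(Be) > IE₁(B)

The general trend: first ionization energy increases across a period and decreases down a group.
(A) Mg (period 3, group 2) vs Ba (period 6, group 2): the stated order agrees with the simple trend.
(B) He (period 1, group 18) vs Sn (period 5, group 14): the stated order agrees with the simple trend.
(C) N (period 2, group 15) vs As (period 4, group 15): the stated order agrees with the simple trend.
(D) Be (period 2, group 2) vs B (period 2, group 13): the stated order contradicts the simple trend.
The exception is (D): removing B's lone 2p electron is easier than breaking Be's filled 2s².

(D)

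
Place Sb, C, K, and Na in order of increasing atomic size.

C, Sb, Na, K

C is in period 2, group 14; Na is in period 3, group 1; K is in period 4, group 1; Sb is in period 5, group 15.
Atomic radius shrinks across a period as nuclear charge pulls the same shell inward, and grows down a group as new shells are added.
These span different periods and groups, so the two trends combine.
Sb > C: period and group pull opposite ways; the down-group shift dominates (140 vs 75 pm).
Na > Sb: period and group pull opposite ways; the across-period shift dominates (155 vs 140 pm).
K > Na: K sits below Na in group 1, so the down-group effect alone puts K larger.
Tabulated atomic radius (pm): C 75, Na 155, K 196, Sb 140.
So from smallest to largest: C < Sb < Na < K.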